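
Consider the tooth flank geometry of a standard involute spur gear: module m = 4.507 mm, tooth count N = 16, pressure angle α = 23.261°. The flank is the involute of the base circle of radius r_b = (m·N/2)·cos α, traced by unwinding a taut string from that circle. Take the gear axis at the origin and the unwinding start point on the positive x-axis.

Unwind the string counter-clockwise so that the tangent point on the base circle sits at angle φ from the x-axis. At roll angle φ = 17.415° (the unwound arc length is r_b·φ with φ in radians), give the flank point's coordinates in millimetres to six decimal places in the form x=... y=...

x=34.620180 y=0.307201

pitch radius r_p = m·N/2 = 4.507·16/2 = 36.056000
base radius r_b = r_p·cos α = 36.056000·cos 23.261° = 33.125203
roll angle φ = 17.415° = 0.30394909 rad
x = r_b·(cos φ + φ·sin φ) = 33.125203·(0.95416201 + 0.30394909·0.29929060) = 34.620180
y = r_b·(sin φ − φ·cos φ) = 33.125203·(0.29929060 − 0.30394909·0.95416201) = 0.307201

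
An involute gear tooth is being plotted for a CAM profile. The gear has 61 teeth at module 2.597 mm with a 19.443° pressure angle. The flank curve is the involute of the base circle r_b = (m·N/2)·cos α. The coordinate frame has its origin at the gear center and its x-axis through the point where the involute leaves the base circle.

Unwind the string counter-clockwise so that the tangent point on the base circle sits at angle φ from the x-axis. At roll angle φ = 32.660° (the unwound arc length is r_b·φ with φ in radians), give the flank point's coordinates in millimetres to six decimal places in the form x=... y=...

x=85.858088 y=4.463267

pitch radius r_p = m·N/2 = 2.597·61/2 = 79.208500
base radius r_b = r_p·cos α = 79.208500·cos 19.443° = 74.691485
roll angle φ = 32.660° = 0.57002453 rad
x = r_b·(cos φ + φ·sin φ) = 74.691485·(0.84188774 + 0.57002453·0.53965270) = 85.858088
y = r_b·(sin φ − φ·cos φ) = 74.691485·(0.53965270 − 0.57002453·0.84188774) = 4.463267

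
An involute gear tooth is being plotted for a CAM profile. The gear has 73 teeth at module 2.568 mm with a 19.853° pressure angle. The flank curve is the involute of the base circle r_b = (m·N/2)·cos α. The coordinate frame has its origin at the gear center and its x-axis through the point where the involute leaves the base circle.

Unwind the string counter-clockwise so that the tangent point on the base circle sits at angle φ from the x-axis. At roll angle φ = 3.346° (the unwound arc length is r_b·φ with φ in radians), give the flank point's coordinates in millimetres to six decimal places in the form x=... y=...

x=88.311433 y=0.005851

pitch radius r_p = m·N/2 = 2.568·73/2 = 93.732000
base radius r_b = r_p·cos α = 93.732000·cos 19.853° = 88.161228
roll angle φ = 3.346° = 0.05839872 rad
x = r_b·(cos φ + φ·sin φ) = 88.161228·(0.99829528 + 0.05839872·0.05836553) = 88.311433
y = r_b·(sin φ − φ·cos φ) = 88.161228·(0.05836553 − 0.05839872·0.99829528) = 0.005851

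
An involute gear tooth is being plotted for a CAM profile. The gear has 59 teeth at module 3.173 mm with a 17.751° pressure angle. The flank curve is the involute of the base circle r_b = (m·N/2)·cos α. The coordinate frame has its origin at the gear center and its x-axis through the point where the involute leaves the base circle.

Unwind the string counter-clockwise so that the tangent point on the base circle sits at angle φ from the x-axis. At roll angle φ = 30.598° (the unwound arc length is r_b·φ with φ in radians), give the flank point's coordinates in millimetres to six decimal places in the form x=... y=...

pitch radius r_p = m·N/2 = 3.173·59/2 = 93.603500
base radius r_b = r_p·cos α = 93.603500·cos 17.751° = 89.147082
roll angle φ = 30.598° = 0.53403584 rad
x = r_b·(cos φ + φ·sin φ) = 89.147082·(0.86075980 + 0.53403584·0.50901137) = 100.967104
y = r_b·(sin φ − φ·cos φ) = 89.147082·(0.50901137 − 0.53403584·0.86075980) = 4.398052

x=100.967104 y=4.398052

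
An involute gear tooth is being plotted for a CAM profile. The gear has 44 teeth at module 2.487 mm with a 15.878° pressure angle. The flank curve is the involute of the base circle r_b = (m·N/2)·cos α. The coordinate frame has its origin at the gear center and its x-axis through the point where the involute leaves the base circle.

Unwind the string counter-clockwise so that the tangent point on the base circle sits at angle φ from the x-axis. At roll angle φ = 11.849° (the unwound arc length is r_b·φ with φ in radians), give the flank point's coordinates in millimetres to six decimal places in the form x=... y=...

x=53.739824 y=0.154490

pitch radius r_p = m·N/2 = 2.487·44/2 = 54.714000
base radius r_b = r_p·cos α = 54.714000·cos 15.878° = 52.626466
roll angle φ = 11.849° = 0.20680406 rad
x = r_b·(cos φ + φ·sin φ) = 52.626466·(0.97869214 + 0.20680406·0.20533312) = 53.739824
y = r_b·(sin φ − φ·cos φ) = 52.626466·(0.20533312 − 0.20680406·0.97869214) = 0.154490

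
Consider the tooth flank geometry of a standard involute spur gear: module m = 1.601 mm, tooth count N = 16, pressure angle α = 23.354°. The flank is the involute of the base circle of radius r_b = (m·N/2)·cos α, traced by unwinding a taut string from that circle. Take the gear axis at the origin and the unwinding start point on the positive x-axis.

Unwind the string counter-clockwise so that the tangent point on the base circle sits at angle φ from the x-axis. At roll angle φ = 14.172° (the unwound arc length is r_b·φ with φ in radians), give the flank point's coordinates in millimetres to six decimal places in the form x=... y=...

pitch radius r_p = m·N/2 = 1.601·16/2 = 12.808000
base radius r_b = r_p·cos α = 12.808000·cos 23.354° = 11.758681
roll angle φ = 14.172° = 0.24734806 rad
x = r_b·(cos φ + φ·sin φ) = 11.758681·(0.96956511 + 0.24734806·0.24483360) = 12.112903
y = r_b·(sin φ − φ·cos φ) = 11.758681·(0.24483360 − 0.24734806·0.96956511) = 0.058953

x=12.112903 y=0.058953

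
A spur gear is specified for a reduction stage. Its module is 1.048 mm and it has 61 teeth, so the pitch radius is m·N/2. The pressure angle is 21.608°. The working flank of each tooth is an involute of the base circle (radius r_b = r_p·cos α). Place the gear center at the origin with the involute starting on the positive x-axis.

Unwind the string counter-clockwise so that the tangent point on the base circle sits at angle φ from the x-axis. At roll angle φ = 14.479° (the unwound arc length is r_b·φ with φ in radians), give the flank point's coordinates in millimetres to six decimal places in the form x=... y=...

pitch radius r_p = m·N/2 = 1.048·61/2 = 31.964000
base radius r_b = r_p·cos α = 31.964000·cos 21.608° = 29.717732
roll angle φ = 14.479° = 0.25270622 rad
x = r_b·(cos φ + φ·sin φ) = 29.717732·(0.96823934 + 0.25270622·0.25002514) = 30.651530
y = r_b·(sin φ − φ·cos φ) = 29.717732·(0.25002514 − 0.25270622·0.96823934) = 0.158842

x=30.651530 y=0.158842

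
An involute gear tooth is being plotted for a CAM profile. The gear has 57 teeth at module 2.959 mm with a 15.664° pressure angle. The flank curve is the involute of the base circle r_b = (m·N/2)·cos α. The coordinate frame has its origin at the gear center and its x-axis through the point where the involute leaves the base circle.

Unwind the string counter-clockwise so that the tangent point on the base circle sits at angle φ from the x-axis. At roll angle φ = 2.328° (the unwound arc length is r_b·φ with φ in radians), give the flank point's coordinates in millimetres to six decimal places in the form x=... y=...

pitch radius r_p = m·N/2 = 2.959·57/2 = 84.331500
base radius r_b = r_p·cos α = 84.331500·cos 15.664° = 81.199561
roll angle φ = 2.328° = 0.04063126 rad
x = r_b·(cos φ + φ·sin φ) = 81.199561·(0.99917466 + 0.04063126·0.04062009) = 81.266560
y = r_b·(sin φ − φ·cos φ) = 81.199561·(0.04062009 − 0.04063126·0.99917466) = 0.001815

x=81.266560 y=0.001815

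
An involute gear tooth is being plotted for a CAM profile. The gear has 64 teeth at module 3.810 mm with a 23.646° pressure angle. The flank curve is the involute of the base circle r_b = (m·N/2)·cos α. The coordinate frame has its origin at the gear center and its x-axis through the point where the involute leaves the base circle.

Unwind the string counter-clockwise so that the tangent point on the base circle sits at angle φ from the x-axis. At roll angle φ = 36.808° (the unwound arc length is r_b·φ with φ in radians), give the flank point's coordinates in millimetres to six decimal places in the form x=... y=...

pitch radius r_p = m·N/2 = 3.810·64/2 = 121.920000
base radius r_b = r_p·cos α = 121.920000·cos 23.646° = 111.683720
roll angle φ = 36.808° = 0.64242079 rad
x = r_b·(cos φ + φ·sin φ) = 111.683720·(0.80064772 + 0.64242079·0.59913540) = 132.406049
y = r_b·(sin φ − φ·cos φ) = 111.683720·(0.59913540 − 0.64242079·0.80064772) = 9.468842

x=132.406049 y=9.468842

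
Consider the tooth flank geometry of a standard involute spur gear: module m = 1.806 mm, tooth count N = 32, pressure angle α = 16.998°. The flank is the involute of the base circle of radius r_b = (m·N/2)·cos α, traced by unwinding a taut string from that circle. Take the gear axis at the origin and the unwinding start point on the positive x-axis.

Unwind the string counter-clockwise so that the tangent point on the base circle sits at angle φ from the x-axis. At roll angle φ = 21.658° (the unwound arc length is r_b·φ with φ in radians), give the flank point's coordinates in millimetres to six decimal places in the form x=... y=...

pitch radius r_p = m·N/2 = 1.806·32/2 = 28.896000
base radius r_b = r_p·cos α = 28.896000·cos 16.998° = 27.633677
roll angle φ = 21.658° = 0.37800341 rad
x = r_b·(cos φ + φ·sin φ) = 27.633677·(0.92940336 + 0.37800341·0.36906557) = 29.537953
y = r_b·(sin φ − φ·cos φ) = 27.633677·(0.36906557 − 0.37800341·0.92940336) = 0.490441

x=29.537953 y=0.490441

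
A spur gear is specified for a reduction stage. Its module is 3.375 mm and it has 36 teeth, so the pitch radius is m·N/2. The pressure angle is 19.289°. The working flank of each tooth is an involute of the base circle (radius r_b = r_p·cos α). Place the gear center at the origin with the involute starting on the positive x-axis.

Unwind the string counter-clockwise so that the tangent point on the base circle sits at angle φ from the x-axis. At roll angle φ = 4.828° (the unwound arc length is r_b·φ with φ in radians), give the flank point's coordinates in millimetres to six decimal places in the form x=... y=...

pitch radius r_p = m·N/2 = 3.375·36/2 = 60.750000
base radius r_b = r_p·cos α = 60.750000·cos 19.289° = 57.339762
roll angle φ = 4.828° = 0.08426450 rad
x = r_b·(cos φ + φ·sin φ) = 57.339762·(0.99645185 + 0.08426450·0.08416481) = 57.542971
y = r_b·(sin φ − φ·cos φ) = 57.339762·(0.08416481 − 0.08426450·0.99645185) = 0.011428

x=57.542971 y=0.011428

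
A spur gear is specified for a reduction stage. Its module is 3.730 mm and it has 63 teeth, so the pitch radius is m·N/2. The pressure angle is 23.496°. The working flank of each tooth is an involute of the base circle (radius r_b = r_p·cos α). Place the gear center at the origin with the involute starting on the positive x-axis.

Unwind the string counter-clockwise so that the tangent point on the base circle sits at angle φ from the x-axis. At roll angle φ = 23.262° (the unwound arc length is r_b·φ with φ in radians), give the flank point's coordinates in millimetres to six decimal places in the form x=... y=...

pitch radius r_p = m·N/2 = 3.730·63/2 = 117.495000
base radius r_b = r_p·cos α = 117.495000·cos 23.496° = 107.753244
roll angle φ = 23.262° = 0.40599849 rad
x = r_b·(cos φ + φ·sin φ) = 107.753244·(0.91870852 + 0.40599849·0.39493628) = 116.271359
y = r_b·(sin φ − φ·cos φ) = 107.753244·(0.39493628 − 0.40599849·0.91870852) = 2.364323

x=116.271359 y=2.364323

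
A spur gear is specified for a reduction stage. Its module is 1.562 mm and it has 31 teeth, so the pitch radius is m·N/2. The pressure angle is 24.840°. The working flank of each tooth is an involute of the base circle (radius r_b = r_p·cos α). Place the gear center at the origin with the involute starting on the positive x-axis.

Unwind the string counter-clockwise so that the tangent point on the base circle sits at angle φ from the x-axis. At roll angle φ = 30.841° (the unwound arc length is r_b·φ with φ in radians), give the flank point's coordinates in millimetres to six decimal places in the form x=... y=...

pitch radius r_p = m·N/2 = 1.562·31/2 = 24.211000
base radius r_b = r_p·cos α = 24.211000·cos 24.840° = 21.971105
roll angle φ = 30.841° = 0.53827699 rad
x = r_b·(cos φ + φ·sin φ) = 21.971105·(0.85859327 + 0.53827699·0.51265739) = 24.927207
y = r_b·(sin φ − φ·cos φ) = 21.971105·(0.51265739 − 0.53827699·0.85859327) = 1.109461

x=24.927207 y=1.109461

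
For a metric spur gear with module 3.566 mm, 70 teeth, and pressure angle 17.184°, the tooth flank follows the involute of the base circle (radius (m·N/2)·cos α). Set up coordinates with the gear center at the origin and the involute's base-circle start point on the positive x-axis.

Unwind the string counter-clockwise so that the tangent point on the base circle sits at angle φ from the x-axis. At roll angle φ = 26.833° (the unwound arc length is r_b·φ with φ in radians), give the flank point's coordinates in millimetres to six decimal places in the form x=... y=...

pitch radius r_p = m·N/2 = 3.566·70/2 = 124.810000
base radius r_b = r_p·cos α = 124.810000·cos 17.184° = 119.238594
roll angle φ = 26.833° = 0.46832420 rad
x = r_b·(cos φ + φ·sin φ) = 119.238594·(0.89232598 + 0.46832420·0.45139156) = 131.606447
y = r_b·(sin φ − φ·cos φ) = 119.238594·(0.45139156 − 0.46832420·0.89232598) = 3.993743

x=131.606447 y=3.993743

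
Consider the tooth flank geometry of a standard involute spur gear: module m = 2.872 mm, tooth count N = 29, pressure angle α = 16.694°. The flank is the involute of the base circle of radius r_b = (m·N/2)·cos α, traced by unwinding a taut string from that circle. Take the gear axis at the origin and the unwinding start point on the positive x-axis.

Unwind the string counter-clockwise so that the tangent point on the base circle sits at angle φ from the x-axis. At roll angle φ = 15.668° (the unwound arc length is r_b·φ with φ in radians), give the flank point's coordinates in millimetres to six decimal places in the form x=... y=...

pitch radius r_p = m·N/2 = 2.872·29/2 = 41.644000
base radius r_b = r_p·cos α = 41.644000·cos 16.694° = 39.888813
roll angle φ = 15.668° = 0.27345819 rad
x = r_b·(cos φ + φ·sin φ) = 39.888813·(0.96284273 + 0.27345819·0.27006274) = 41.352477
y = r_b·(sin φ − φ·cos φ) = 39.888813·(0.27006274 − 0.27345819·0.96284273) = 0.269868

x=41.352477 y=0.269868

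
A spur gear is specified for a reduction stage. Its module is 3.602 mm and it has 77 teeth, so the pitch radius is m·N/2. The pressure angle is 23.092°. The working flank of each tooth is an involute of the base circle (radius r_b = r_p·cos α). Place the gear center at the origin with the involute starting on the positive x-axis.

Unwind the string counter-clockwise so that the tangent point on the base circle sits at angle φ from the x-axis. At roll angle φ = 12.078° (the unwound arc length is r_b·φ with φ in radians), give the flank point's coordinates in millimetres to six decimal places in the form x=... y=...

x=130.368590 y=0.396551

pitch radius r_p = m·N/2 = 3.602·77/2 = 138.677000
base radius r_b = r_p·cos α = 138.677000·cos 23.092° = 127.565681
roll angle φ = 12.078° = 0.21080087 rad
x = r_b·(cos φ + φ·sin φ) = 127.565681·(0.97786365 + 0.21080087·0.20924311) = 130.368590
y = r_b·(sin φ − φ·cos φ) = 127.565681·(0.20924311 − 0.21080087·0.97786365) = 0.396551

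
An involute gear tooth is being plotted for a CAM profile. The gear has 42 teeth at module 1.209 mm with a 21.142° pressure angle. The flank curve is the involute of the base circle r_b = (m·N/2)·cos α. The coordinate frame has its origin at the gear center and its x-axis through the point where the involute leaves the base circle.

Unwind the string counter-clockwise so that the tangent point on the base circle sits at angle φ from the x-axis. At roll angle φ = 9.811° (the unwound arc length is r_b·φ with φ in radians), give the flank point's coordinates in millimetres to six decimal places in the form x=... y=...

x=24.024674 y=0.039515

pitch radius r_p = m·N/2 = 1.209·42/2 = 25.389000
base radius r_b = r_p·cos α = 25.389000·cos 21.142° = 23.680051
roll angle φ = 9.811° = 0.17123425 rad
x = r_b·(cos φ + φ·sin φ) = 23.680051·(0.98537520 + 0.17123425·0.17039868) = 24.024674
y = r_b·(sin φ − φ·cos φ) = 23.680051·(0.17039868 − 0.17123425·0.98537520) = 0.039515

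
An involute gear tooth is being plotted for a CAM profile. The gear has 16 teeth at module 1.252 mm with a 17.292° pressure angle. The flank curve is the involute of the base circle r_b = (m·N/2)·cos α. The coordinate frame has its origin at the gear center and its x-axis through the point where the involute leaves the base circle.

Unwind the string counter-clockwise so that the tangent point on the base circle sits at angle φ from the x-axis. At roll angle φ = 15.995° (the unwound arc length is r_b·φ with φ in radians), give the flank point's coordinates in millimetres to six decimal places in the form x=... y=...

pitch radius r_p = m·N/2 = 1.252·16/2 = 10.016000
base radius r_b = r_p·cos α = 10.016000·cos 17.292° = 9.563300
roll angle φ = 15.995° = 0.27916541 rad
x = r_b·(cos φ + φ·sin φ) = 9.563300·(0.96128575 + 0.27916541·0.27555347) = 9.928721
y = r_b·(sin φ − φ·cos φ) = 9.563300·(0.27555347 − 0.27916541·0.96128575) = 0.068815

x=9.928721 y=0.068815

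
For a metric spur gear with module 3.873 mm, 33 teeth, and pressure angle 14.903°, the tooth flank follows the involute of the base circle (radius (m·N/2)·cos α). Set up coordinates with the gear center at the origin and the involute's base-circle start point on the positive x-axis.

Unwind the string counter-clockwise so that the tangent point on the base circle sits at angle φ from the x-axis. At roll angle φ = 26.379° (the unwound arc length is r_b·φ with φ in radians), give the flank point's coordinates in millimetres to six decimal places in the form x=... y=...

x=67.957196 y=1.966635

pitch radius r_p = m·N/2 = 3.873·33/2 = 63.904500
base radius r_b = r_p·cos α = 63.904500·cos 14.903° = 61.754920
roll angle φ = 26.379° = 0.46040040 rad
x = r_b·(cos φ + φ·sin φ) = 61.754920·(0.89587467 + 0.46040040·0.44430685) = 67.957196
y = r_b·(sin φ − φ·cos φ) = 61.754920·(0.44430685 − 0.46040040·0.89587467) = 1.966635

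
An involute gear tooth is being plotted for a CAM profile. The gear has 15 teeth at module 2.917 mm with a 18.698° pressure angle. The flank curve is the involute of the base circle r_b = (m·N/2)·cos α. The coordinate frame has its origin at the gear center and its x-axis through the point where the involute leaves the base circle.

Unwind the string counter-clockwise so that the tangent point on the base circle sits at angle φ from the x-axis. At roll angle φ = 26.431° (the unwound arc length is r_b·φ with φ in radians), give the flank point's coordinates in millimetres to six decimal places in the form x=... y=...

pitch radius r_p = m·N/2 = 2.917·15/2 = 21.877500
base radius r_b = r_p·cos α = 21.877500·cos 18.698° = 20.722838
roll angle φ = 26.431° = 0.46130797 rad
x = r_b·(cos φ + φ·sin φ) = 20.722838·(0.89547106 + 0.46130797·0.44511974) = 22.811873
y = r_b·(sin φ − φ·cos φ) = 20.722838·(0.44511974 − 0.46130797·0.89547106) = 0.663790

x=22.811873 y=0.663790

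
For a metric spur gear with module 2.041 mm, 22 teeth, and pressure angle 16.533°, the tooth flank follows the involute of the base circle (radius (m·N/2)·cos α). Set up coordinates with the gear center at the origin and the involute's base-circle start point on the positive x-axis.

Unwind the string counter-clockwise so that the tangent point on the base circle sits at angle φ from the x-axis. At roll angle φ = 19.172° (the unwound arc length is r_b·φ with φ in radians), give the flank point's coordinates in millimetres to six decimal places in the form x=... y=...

x=22.694187 y=0.265792

pitch radius r_p = m·N/2 = 2.041·22/2 = 22.451000
base radius r_b = r_p·cos α = 22.451000·cos 16.533° = 21.522786
roll angle φ = 19.172° = 0.33461452 rad
x = r_b·(cos φ + φ·sin φ) = 21.522786·(0.94453697 + 0.33461452·0.32840510) = 22.694187
y = r_b·(sin φ − φ·cos φ) = 21.522786·(0.32840510 − 0.33461452·0.94453697) = 0.265792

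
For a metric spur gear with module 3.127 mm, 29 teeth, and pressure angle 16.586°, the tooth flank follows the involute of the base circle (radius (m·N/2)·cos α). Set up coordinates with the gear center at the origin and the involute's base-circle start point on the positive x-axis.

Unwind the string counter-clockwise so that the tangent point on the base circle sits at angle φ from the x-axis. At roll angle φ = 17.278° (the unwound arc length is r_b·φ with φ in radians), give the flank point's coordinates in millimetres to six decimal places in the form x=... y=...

x=45.386090 y=0.393619

pitch radius r_p = m·N/2 = 3.127·29/2 = 45.341500
base radius r_b = r_p·cos α = 45.341500·cos 16.586° = 43.454947
roll angle φ = 17.278° = 0.30155799 rad
x = r_b·(cos φ + φ·sin φ) = 43.454947·(0.95487491 + 0.30155799·0.29700825) = 45.386090
y = r_b·(sin φ − φ·cos φ) = 43.454947·(0.29700825 − 0.30155799·0.95487491) = 0.393619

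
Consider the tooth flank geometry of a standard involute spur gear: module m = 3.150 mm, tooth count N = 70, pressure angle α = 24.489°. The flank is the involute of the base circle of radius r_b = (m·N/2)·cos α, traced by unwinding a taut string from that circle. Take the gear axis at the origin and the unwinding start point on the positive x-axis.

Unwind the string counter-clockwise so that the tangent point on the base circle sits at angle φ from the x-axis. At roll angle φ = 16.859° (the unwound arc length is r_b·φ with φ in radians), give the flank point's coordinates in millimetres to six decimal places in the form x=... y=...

pitch radius r_p = m·N/2 = 3.150·70/2 = 110.250000
base radius r_b = r_p·cos α = 110.250000·cos 24.489° = 100.332006
roll angle φ = 16.859° = 0.29424506 rad
x = r_b·(cos φ + φ·sin φ) = 100.332006·(0.95702136 + 0.29424506·0.29001744) = 104.581825
y = r_b·(sin φ − φ·cos φ) = 100.332006·(0.29001744 − 0.29424506·0.95702136) = 0.844658

x=104.581825 y=0.844658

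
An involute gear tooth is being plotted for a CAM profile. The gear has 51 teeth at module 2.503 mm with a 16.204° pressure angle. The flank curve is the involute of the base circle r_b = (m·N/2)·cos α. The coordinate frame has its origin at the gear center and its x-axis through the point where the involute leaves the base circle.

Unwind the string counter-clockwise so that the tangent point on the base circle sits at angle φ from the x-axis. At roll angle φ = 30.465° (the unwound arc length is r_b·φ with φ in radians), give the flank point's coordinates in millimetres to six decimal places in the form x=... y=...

pitch radius r_p = m·N/2 = 2.503·51/2 = 63.826500
base radius r_b = r_p·cos α = 63.826500·cos 16.204° = 61.290942
roll angle φ = 30.465° = 0.53171456 rad
x = r_b·(cos φ + φ·sin φ) = 61.290942·(0.86193904 + 0.53171456·0.50701193) = 69.352212
y = r_b·(sin φ − φ·cos φ) = 61.290942·(0.50701193 − 0.53171456·0.86193904) = 2.985261

x=69.352212 y=2.985261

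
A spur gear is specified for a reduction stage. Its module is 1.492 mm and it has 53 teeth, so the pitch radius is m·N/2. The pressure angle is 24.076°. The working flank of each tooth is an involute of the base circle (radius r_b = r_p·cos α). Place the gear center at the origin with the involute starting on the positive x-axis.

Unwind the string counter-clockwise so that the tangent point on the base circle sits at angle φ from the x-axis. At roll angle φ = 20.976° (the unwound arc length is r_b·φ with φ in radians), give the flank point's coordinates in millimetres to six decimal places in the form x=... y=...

pitch radius r_p = m·N/2 = 1.492·53/2 = 39.538000
base radius r_b = r_p·cos α = 39.538000·cos 24.076° = 36.098397
roll angle φ = 20.976° = 0.36610026 rad
x = r_b·(cos φ + φ·sin φ) = 36.098397·(0.93373046 + 0.36610026·0.35797686) = 38.437064
y = r_b·(sin φ − φ·cos φ) = 36.098397·(0.35797686 − 0.36610026·0.93373046) = 0.582552

x=38.437064 y=0.582552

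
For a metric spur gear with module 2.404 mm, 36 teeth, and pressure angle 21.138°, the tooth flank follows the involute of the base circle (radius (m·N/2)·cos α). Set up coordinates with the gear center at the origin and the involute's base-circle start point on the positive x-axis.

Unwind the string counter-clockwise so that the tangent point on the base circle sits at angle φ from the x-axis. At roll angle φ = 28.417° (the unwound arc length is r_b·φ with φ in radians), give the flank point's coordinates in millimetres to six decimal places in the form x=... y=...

pitch radius r_p = m·N/2 = 2.404·36/2 = 43.272000
base radius r_b = r_p·cos α = 43.272000·cos 21.138° = 40.360425
roll angle φ = 28.417° = 0.49597021 rad
x = r_b·(cos φ + φ·sin φ) = 40.360425·(0.87950741 + 0.49597021·0.47588519) = 45.023357
y = r_b·(sin φ − φ·cos φ) = 40.360425·(0.47588519 − 0.49597021·0.87950741) = 1.601328

x=45.023357 y=1.601328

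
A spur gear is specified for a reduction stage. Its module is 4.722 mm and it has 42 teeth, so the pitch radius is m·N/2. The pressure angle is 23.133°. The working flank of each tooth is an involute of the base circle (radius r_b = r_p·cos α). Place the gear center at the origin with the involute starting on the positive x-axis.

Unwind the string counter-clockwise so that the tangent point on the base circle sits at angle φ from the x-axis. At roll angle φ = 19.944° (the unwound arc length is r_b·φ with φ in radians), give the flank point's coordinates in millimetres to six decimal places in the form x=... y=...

x=96.547174 y=1.266539

pitch radius r_p = m·N/2 = 4.722·42/2 = 99.162000
base radius r_b = r_p·cos α = 99.162000·cos 23.133° = 91.188917
roll angle φ = 19.944° = 0.34808847 rad
x = r_b·(cos φ + φ·sin φ) = 91.188917·(0.94002646 + 0.34808847·0.34110154) = 96.547174
y = r_b·(sin φ − φ·cos φ) = 91.188917·(0.34110154 − 0.34808847·0.94002646) = 1.266539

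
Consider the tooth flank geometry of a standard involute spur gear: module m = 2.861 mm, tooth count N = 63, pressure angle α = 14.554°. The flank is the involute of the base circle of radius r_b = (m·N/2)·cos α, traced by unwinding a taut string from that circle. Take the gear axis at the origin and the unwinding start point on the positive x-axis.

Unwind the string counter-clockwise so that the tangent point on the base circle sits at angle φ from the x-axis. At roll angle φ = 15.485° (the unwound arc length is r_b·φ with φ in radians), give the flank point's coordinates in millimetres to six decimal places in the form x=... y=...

pitch radius r_p = m·N/2 = 2.861·63/2 = 90.121500
base radius r_b = r_p·cos α = 90.121500·cos 14.554° = 87.229612
roll angle φ = 15.485° = 0.27026423 rad
x = r_b·(cos φ + φ·sin φ) = 87.229612·(0.96370038 + 0.27026423·0.26698609) = 90.357420
y = r_b·(sin φ − φ·cos φ) = 87.229612·(0.26698609 − 0.27026423·0.96370038) = 0.569814

x=90.357420 y=0.569814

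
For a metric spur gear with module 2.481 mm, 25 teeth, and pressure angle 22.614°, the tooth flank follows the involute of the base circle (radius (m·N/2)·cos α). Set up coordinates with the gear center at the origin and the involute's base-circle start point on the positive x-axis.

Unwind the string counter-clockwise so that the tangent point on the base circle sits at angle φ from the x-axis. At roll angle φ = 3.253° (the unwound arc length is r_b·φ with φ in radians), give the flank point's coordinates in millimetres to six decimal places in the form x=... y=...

x=28.674248 y=0.001746

pitch radius r_p = m·N/2 = 2.481·25/2 = 31.012500
base radius r_b = r_p·cos α = 31.012500·cos 22.614° = 28.628144
roll angle φ = 3.253° = 0.05677556 rad
x = r_b·(cos φ + φ·sin φ) = 28.628144·(0.99838870 + 0.05677556·0.05674506) = 28.674248
y = r_b·(sin φ − φ·cos φ) = 28.628144·(0.05674506 − 0.05677556·0.99838870) = 0.001746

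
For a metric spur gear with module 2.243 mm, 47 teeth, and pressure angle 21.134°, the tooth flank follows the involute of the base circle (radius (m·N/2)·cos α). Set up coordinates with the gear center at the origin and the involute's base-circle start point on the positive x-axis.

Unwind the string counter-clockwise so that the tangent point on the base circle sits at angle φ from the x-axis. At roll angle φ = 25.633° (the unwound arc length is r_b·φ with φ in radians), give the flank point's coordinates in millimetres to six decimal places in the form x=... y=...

x=53.841892 y=1.438300

pitch radius r_p = m·N/2 = 2.243·47/2 = 52.710500
base radius r_b = r_p·cos α = 52.710500·cos 21.134° = 49.165178
roll angle φ = 25.633° = 0.44738025 rad
x = r_b·(cos φ + φ·sin φ) = 49.165178·(0.90158351 + 0.44738025·0.43260510) = 53.841892
y = r_b·(sin φ − φ·cos φ) = 49.165178·(0.43260510 − 0.44738025·0.90158351) = 1.438300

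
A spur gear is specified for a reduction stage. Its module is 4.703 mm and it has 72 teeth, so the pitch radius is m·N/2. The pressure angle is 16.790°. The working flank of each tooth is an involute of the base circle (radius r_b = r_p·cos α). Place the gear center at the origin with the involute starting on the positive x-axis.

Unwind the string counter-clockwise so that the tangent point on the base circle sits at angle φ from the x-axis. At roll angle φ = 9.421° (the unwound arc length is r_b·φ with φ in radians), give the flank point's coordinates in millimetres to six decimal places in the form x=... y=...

x=164.266769 y=0.239544

pitch radius r_p = m·N/2 = 4.703·72/2 = 169.308000
base radius r_b = r_p·cos α = 169.308000·cos 16.790° = 162.090388
roll angle φ = 9.421° = 0.16442747 rad
x = r_b·(cos φ + φ·sin φ) = 162.090388·(0.98651223 + 0.16442747·0.16368755) = 164.266769
y = r_b·(sin φ − φ·cos φ) = 162.090388·(0.16368755 − 0.16442747·0.98651223) = 0.239544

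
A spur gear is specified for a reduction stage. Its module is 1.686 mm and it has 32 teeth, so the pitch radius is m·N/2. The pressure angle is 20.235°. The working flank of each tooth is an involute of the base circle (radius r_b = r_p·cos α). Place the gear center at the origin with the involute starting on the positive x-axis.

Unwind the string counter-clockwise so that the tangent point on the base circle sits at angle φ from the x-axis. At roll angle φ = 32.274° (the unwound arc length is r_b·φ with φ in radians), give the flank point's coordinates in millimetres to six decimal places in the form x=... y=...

pitch radius r_p = m·N/2 = 1.686·32/2 = 26.976000
base radius r_b = r_p·cos α = 26.976000·cos 20.235° = 25.311093
roll angle φ = 32.274° = 0.56328756 rad
x = r_b·(cos φ + φ·sin φ) = 25.311093·(0.84550423 + 0.56328756·0.53396873) = 29.013655
y = r_b·(sin φ − φ·cos φ) = 25.311093·(0.53396873 − 0.56328756·0.84550423) = 1.460620

x=29.013655 y=1.460620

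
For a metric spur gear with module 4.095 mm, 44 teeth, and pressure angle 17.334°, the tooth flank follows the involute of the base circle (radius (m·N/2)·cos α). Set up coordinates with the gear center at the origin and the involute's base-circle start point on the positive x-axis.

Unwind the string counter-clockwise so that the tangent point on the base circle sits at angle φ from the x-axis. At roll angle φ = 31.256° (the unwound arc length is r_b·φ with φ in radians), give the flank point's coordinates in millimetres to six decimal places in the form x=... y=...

x=97.858334 y=4.516709

pitch radius r_p = m·N/2 = 4.095·44/2 = 90.090000
base radius r_b = r_p·cos α = 90.090000·cos 17.334° = 85.998487
roll angle φ = 31.256° = 0.54552011 rad
x = r_b·(cos φ + φ·sin φ) = 85.998487·(0.85485754 + 0.54552011·0.51886278) = 97.858334
y = r_b·(sin φ − φ·cos φ) = 85.998487·(0.51886278 − 0.54552011·0.85485754) = 4.516709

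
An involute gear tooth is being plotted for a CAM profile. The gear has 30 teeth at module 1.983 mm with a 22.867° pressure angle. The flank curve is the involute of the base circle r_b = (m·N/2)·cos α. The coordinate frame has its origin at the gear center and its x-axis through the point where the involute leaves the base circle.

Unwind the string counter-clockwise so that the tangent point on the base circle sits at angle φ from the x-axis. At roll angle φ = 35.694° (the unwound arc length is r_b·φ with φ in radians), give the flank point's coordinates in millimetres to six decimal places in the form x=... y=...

pitch radius r_p = m·N/2 = 1.983·30/2 = 29.745000
base radius r_b = r_p·cos α = 29.745000·cos 22.867° = 27.407322
roll angle φ = 35.694° = 0.62297782 rad
x = r_b·(cos φ + φ·sin φ) = 27.407322·(0.81214463 + 0.62297782·0.58345617) = 32.220729
y = r_b·(sin φ − φ·cos φ) = 27.407322·(0.58345617 − 0.62297782·0.81214463) = 2.124289

x=32.220729 y=2.124289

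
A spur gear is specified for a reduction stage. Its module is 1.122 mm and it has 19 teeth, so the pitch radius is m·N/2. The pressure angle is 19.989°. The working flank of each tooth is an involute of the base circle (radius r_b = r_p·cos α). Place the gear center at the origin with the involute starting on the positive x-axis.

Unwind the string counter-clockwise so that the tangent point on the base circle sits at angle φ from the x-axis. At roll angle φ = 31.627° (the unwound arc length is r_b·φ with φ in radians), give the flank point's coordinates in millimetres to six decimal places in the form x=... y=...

pitch radius r_p = m·N/2 = 1.122·19/2 = 10.659000
base radius r_b = r_p·cos α = 10.659000·cos 19.989° = 10.016883
roll angle φ = 31.627° = 0.55199528 rad
x = r_b·(cos φ + φ·sin φ) = 10.016883·(0.85147992 + 0.55199528·0.52438721) = 11.428655
y = r_b·(sin φ − φ·cos φ) = 10.016883·(0.52438721 − 0.55199528·0.85147992) = 0.544661

x=11.428655 y=0.544661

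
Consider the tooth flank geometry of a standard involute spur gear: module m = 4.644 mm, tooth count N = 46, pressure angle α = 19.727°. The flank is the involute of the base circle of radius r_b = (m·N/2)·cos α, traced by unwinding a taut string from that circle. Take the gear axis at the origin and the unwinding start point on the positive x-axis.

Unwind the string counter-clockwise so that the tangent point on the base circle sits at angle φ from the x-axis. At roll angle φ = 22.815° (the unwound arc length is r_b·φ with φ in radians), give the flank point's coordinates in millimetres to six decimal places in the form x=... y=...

x=108.201285 y=2.082686

pitch radius r_p = m·N/2 = 4.644·46/2 = 106.812000
base radius r_b = r_p·cos α = 106.812000·cos 19.727° = 100.543373
roll angle φ = 22.815° = 0.39819687 rad
x = r_b·(cos φ + φ·sin φ) = 100.543373·(0.92176167 + 0.39819687·0.38775692) = 108.201285
y = r_b·(sin φ − φ·cos φ) = 100.543373·(0.38775692 − 0.39819687·0.92176167) = 2.082686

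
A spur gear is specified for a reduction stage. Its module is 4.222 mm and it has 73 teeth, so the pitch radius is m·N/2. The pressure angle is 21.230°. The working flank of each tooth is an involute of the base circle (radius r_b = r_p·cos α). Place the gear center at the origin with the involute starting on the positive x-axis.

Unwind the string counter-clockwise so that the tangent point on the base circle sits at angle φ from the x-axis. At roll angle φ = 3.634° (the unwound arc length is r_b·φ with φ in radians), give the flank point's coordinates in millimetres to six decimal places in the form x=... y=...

x=143.933330 y=0.012212

pitch radius r_p = m·N/2 = 4.222·73/2 = 154.103000
base radius r_b = r_p·cos α = 154.103000·cos 21.230° = 143.644696
roll angle φ = 3.634° = 0.06342527 rad
x = r_b·(cos φ + φ·sin φ) = 143.644696·(0.99798929 + 0.06342527·0.06338275) = 143.933330
y = r_b·(sin φ − φ·cos φ) = 143.644696·(0.06338275 − 0.06342527·0.99798929) = 0.012212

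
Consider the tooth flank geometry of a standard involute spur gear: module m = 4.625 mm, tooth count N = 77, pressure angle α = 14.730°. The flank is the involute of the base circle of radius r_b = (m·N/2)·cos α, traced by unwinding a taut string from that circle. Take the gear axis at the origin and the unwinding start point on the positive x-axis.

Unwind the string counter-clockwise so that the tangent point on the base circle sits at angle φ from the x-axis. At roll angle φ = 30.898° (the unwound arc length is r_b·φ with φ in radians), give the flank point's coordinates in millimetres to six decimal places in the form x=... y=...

x=195.459703 y=8.743365

pitch radius r_p = m·N/2 = 4.625·77/2 = 178.062500
base radius r_b = r_p·cos α = 178.062500·cos 14.730° = 172.210432
roll angle φ = 30.898° = 0.53927183 rad
x = r_b·(cos φ + φ·sin φ) = 172.210432·(0.85808283 + 0.53927183·0.51351130) = 195.459703
y = r_b·(sin φ − φ·cos φ) = 172.210432·(0.51351130 − 0.53927183·0.85808283) = 8.743365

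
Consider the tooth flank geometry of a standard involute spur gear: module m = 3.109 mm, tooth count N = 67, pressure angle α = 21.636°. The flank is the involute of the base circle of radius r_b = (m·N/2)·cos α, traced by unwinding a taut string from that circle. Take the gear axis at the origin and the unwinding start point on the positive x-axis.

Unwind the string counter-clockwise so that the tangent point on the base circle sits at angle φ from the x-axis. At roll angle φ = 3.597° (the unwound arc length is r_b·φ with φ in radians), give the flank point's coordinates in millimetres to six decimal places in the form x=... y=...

x=97.004102 y=0.007982

pitch radius r_p = m·N/2 = 3.109·67/2 = 104.151500
base radius r_b = r_p·cos α = 104.151500·cos 21.636° = 96.813506
roll angle φ = 3.597° = 0.06277949 rad
x = r_b·(cos φ + φ·sin φ) = 96.813506·(0.99803001 + 0.06277949·0.06273826) = 97.004102
y = r_b·(sin φ − φ·cos φ) = 96.813506·(0.06273826 − 0.06277949·0.99803001) = 0.007982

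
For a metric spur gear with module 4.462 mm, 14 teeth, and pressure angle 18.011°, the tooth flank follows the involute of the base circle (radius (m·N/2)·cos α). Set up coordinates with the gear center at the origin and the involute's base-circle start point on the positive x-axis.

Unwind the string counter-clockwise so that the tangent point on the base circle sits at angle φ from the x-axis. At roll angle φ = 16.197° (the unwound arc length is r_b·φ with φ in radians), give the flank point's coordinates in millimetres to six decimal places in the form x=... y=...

x=30.866702 y=0.221895

pitch radius r_p = m·N/2 = 4.462·14/2 = 31.234000
base radius r_b = r_p·cos α = 31.234000·cos 18.011° = 29.703446
roll angle φ = 16.197° = 0.28269098 rad
x = r_b·(cos φ + φ·sin φ) = 29.703446·(0.96030829 + 0.28269098·0.27894082) = 30.866702
y = r_b·(sin φ − φ·cos φ) = 29.703446·(0.27894082 − 0.28269098·0.96030829) = 0.221895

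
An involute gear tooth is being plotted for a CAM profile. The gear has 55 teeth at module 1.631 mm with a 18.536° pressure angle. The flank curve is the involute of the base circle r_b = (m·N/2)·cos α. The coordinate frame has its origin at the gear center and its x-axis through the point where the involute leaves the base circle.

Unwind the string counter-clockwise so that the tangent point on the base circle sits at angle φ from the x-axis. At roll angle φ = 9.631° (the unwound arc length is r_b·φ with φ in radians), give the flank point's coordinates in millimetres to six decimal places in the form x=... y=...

pitch radius r_p = m·N/2 = 1.631·55/2 = 44.852500
base radius r_b = r_p·cos α = 44.852500·cos 18.536° = 42.525736
roll angle φ = 9.631° = 0.16809266 rad
x = r_b·(cos φ + φ·sin φ) = 42.525736·(0.98590566 + 0.16809266·0.16730220) = 43.122284
y = r_b·(sin φ − φ·cos φ) = 42.525736·(0.16730220 − 0.16809266·0.98590566) = 0.067135

x=43.122284 y=0.067135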